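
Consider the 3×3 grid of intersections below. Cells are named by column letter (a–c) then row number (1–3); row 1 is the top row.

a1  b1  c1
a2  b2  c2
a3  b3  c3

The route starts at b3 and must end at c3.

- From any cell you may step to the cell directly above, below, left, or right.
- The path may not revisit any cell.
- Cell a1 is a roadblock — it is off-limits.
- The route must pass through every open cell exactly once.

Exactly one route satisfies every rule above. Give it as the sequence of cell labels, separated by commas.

b3, a3, a2, b2, b1, c1, c2, c3

Need to visit all 8 open cells exactly once, starting at b3 and ending at c3.
Route from b3: left to a3, up to a2, right to b2, up to b1, right to c1, 2× down (reaching c3) — 7 moves in all.
Check: all 8 open cells covered.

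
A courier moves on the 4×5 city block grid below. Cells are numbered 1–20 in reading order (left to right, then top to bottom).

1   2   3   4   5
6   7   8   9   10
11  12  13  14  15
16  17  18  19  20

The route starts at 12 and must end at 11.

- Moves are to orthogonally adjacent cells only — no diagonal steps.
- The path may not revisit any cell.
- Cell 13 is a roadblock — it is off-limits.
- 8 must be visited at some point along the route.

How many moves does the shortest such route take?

Any route passes through 8 somewhere between 12 and 11. Summing Manhattan distances along the two legs (12 → 8 → 11) gives a lower bound of 2 + 3 = 5 moves.
The shortest route satisfying every rule uses 7 moves: 12 → 7 → 8 → 3 → 2 → 1 → 6 → 11.
The bound of 5 isn't tight here; checking systematically, no route of length 5 through 6 satisfies every constraint, so 7 is the minimum.

7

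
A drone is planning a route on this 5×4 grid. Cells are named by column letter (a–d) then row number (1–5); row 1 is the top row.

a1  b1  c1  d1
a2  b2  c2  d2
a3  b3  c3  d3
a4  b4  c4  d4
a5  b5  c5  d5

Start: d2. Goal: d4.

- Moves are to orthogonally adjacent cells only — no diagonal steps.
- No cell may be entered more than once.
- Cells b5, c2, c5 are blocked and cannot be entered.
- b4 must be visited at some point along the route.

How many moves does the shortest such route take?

Any route passes through b4 somewhere between d2 and d4. Summing Manhattan distances along the two legs (d2 → b4 → d4) gives a lower bound of 4 + 2 = 6 moves.
A route of 6 moves achieves this: d2 → d3 → c3 → b3 → b4 → c4 → d4.
Since 6 matches the lower bound, it is optimal.

6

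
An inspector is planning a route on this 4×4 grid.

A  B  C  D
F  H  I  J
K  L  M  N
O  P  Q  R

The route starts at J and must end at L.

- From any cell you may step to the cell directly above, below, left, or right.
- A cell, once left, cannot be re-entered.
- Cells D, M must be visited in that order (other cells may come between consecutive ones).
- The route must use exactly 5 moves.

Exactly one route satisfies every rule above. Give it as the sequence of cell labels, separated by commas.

J, D, C, I, M, L

The waypoints must appear in the order D, M, with no cell reused.
Route from J: up to D, left to C, 2× down (reaching M), left to L — 5 moves in all.
Check: order respected (D at step 1, M at step 4); 5 moves as required.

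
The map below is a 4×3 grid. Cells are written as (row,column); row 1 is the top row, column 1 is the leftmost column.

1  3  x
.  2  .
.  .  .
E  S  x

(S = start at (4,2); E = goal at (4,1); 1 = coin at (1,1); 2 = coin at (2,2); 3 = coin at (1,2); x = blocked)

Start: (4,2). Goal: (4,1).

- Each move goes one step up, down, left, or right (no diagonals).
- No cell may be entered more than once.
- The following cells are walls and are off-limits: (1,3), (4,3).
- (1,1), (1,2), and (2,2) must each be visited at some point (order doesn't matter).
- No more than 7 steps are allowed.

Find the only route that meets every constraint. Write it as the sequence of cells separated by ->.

(4,2) -> (3,2) -> (2,2) -> (1,2) -> (1,1) -> (2,1) -> (3,1) -> (4,1)

Any route must reach (1,1), (1,2), and (2,2) and still end at (4,1) within 7 moves, so the order of the required stops is forced.
Route from (4,2): up 3 to (1,2), left 1 to (1,1), down 3 to (4,1) — 7 moves in all.
Check: all required cells visited; 7 ≤ 7 moves.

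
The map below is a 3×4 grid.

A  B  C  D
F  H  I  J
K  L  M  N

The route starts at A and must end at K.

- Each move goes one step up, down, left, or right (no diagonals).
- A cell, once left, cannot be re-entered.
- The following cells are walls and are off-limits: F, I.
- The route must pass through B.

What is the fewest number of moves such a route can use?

Any route passes through B somewhere between A and K. Summing Manhattan distances along the two legs (A → B → K) gives a lower bound of 1 + 3 = 4 moves.
A route of 4 moves achieves this: A → B → H → L → K.
Since 4 matches the lower bound, it is optimal.

4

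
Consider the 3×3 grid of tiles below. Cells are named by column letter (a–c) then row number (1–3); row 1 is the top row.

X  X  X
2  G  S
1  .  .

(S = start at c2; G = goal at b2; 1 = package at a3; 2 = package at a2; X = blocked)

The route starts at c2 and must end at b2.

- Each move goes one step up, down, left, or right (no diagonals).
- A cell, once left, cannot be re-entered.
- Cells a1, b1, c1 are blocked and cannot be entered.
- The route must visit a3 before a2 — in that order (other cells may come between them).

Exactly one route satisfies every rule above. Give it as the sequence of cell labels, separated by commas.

The waypoints must appear in the order a3, a2, with no cell reused.
Route from c2: down 1 to c3, left 2 to a3, up 1 to a2, right 1 to b2 — 5 moves in all.
Check: order respected (1 at step 3, 2 at step 4).

c2, c3, b3, a3, a2, b2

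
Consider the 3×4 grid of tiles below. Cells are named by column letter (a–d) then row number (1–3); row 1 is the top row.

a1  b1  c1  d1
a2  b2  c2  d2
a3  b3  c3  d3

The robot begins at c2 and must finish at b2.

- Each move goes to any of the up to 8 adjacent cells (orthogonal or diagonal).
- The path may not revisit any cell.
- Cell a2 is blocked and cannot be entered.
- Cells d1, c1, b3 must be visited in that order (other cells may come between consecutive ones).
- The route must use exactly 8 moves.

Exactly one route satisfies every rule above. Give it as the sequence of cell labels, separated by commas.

c2, d1, c1, d2, d3, c3, b3, a3, b2

The waypoints must appear in the order d1, c1, b3, with no cell reused.
Route from c2: up-right 1 to d1, left 1 to c1, down-right 1 to d2, down 1 to d3, left 3 to a3, up-right 1 to b2 — 8 moves in all.
Check: order respected (d1 at step 1, c1 at step 2, b3 at step 6); 8 moves as required.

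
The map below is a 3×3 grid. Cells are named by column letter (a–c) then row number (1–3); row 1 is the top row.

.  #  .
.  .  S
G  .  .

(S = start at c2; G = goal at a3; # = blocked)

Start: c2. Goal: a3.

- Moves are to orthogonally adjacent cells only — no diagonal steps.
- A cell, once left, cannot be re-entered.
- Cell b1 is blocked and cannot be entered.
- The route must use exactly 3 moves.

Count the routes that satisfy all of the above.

Need simple routes of exactly 3 moves from c2 to a3 (Manhattan distance 3, so 0 moves are spent on a detour and 0 undoing it).
Enumerating: c2 c3 b3 a3 | c2 b2 b3 a3 | c2 b2 a2 a3.
That gives 3 routes.

3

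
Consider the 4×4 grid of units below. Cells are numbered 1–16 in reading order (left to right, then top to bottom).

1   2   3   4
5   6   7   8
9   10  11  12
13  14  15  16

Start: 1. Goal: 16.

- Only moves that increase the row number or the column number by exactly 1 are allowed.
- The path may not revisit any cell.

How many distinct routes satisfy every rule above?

A right/down-only route from 1 to 16 makes exactly 3 down-moves and 3 right-moves in some order.
With no other constraints that would be C(6,3) = 20 routes.
That gives 20 routes.

20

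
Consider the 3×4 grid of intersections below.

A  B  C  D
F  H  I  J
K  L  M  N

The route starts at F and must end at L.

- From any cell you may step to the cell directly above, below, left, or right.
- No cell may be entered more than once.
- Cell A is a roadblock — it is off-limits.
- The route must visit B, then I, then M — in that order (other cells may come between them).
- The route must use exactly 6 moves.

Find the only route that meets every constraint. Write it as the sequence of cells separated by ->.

The waypoints must appear in the order B, I, M, with no cell reused.
Route from F: right 1 to H, up 1 to B, right 1 to C, down 2 to M, left 1 to L — 6 moves in all.
Check: order respected (B at step 2, I at step 4, M at step 5); 6 moves as required.

F -> H -> B -> C -> I -> M -> L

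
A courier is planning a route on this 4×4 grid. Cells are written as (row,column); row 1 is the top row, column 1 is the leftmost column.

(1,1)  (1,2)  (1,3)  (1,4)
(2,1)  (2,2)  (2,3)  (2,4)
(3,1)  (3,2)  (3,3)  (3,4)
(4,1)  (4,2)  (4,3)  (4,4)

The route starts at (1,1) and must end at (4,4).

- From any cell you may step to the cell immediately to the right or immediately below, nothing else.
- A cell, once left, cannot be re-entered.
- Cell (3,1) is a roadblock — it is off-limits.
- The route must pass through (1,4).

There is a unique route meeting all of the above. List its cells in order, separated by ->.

Moves only go right or down, so the column and row indices never decrease.
Route from (1,1): right 3 to (1,4), down 3 to (4,4) — 6 moves in all.
Check: all required cells visited.

(1,1) -> (1,2) -> (1,3) -> (1,4) -> (2,4) -> (3,4) -> (4,4)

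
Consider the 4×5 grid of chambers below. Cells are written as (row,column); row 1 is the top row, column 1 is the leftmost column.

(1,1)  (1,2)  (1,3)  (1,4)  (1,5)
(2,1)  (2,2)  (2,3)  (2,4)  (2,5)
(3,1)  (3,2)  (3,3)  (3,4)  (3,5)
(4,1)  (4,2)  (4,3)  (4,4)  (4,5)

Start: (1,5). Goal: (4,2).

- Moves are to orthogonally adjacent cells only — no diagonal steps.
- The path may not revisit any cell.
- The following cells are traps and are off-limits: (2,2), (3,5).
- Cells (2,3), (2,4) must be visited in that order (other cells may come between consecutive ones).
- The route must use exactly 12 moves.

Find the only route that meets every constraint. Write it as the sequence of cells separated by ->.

The waypoints must appear in the order (2,3), (2,4), with no cell reused.
Route from (1,5): 2× left (reaching (1,3)), down to (2,3), right to (2,4), 2× down (reaching (4,4)), left to (4,3), up to (3,3), 2× left (reaching (3,1)), down to (4,1), right to (4,2) — 12 moves in all.
Check: order respected ((2,3) at step 3, (2,4) at step 4); 12 moves as required.

(1,5) -> (1,4) -> (1,3) -> (2,3) -> (2,4) -> (3,4) -> (4,4) -> (4,3) -> (3,3) -> (3,2) -> (3,1) -> (4,1) -> (4,2)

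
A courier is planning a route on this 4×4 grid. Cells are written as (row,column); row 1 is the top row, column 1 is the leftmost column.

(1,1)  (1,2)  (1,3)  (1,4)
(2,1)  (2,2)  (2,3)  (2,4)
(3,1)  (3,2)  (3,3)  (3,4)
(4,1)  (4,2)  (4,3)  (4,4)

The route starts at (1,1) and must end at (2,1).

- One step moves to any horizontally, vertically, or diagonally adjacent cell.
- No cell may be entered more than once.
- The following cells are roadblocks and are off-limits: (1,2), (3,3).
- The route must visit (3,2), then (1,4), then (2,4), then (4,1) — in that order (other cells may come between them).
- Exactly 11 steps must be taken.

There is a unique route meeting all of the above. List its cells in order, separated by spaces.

(1,1) (2,2) (3,2) (2,3) (1,4) (2,4) (3,4) (4,3) (4,2) (4,1) (3,1) (2,1)

The waypoints must appear in the order (3,2), (1,4), (2,4), (4,1), with no cell reused.
Route from (1,1): down-right 1 to (2,2), down 1 to (3,2), up-right 2 to (1,4), down 2 to (3,4), down-left 1 to (4,3), left 2 to (4,1), up 2 to (2,1) — 11 moves in all.
Check: order respected ((3,2) at step 2, (1,4) at step 4, (2,4) at step 5, (4,1) at step 9); 11 moves as required.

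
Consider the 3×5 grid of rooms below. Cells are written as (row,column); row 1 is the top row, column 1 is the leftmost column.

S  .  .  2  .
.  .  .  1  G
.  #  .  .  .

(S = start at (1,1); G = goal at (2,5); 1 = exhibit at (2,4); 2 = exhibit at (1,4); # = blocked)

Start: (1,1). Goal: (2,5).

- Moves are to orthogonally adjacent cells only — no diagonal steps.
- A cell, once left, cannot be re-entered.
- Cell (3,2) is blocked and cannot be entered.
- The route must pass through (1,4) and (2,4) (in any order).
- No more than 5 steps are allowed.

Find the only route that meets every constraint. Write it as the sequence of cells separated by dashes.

Any route must reach (1,4) and (2,4) and still end at (2,5) within 5 moves, so the order of the required stops is forced.
Route from (1,1): 3× right (reaching (1,4)), down to (2,4), right to (2,5) — 5 moves in all.
Check: all required cells visited; 5 ≤ 5 moves.

(1,1) - (1,2) - (1,3) - (1,4) - (2,4) - (2,5)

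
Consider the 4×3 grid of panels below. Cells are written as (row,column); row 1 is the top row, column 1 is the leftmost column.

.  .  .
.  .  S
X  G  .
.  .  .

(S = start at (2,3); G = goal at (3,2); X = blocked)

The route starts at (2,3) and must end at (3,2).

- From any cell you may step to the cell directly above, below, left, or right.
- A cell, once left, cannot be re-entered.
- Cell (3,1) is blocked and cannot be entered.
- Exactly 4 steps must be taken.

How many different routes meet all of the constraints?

2

Need simple routes of exactly 4 moves from (2,3) to (3,2) (Manhattan distance 2, so 1 moves are spent on a detour and 1 undoing it).
Enumerating: (2,3) (1,3) (1,2) (2,2) (3,2) | (2,3) (3,3) (4,3) (4,2) (3,2).
That gives 2 routes.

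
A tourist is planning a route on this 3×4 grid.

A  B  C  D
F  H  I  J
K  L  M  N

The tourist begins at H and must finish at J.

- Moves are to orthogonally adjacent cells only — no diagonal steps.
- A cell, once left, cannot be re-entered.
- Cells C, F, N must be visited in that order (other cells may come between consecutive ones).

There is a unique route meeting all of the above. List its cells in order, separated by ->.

The waypoints must appear in the order C, F, N, with no cell reused.
Route from H: right to I, up to C, 2× left (reaching A), 2× down (reaching K), 3× right (reaching N), up to J — 10 moves in all.
Check: order respected (C at step 2, F at step 5, N at step 9).

H -> I -> C -> B -> A -> F -> K -> L -> M -> N -> J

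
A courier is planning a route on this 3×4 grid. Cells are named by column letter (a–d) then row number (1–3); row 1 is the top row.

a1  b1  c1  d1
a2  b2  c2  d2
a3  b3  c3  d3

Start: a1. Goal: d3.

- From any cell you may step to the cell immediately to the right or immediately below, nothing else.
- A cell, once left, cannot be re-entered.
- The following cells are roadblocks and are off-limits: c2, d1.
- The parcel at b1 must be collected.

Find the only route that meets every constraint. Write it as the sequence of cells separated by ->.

Moves only go right or down, so the column and row indices never decrease.
Route from a1: right to b1, 2× down (reaching b3), 2× right (reaching d3) — 5 moves in all.
Check: all required cells visited.

a1 -> b1 -> b2 -> b3 -> c3 -> d3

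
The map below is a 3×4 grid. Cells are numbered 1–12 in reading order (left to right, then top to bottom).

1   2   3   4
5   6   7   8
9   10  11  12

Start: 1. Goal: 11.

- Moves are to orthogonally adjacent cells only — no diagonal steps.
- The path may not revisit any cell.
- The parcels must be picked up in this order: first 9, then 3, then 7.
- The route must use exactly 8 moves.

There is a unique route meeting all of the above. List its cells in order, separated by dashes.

The waypoints must appear in the order 9, 3, 7, with no cell reused.
Route from 1: 2× down (reaching 9), right to 10, 2× up (reaching 2), right to 3, 2× down (reaching 11) — 8 moves in all.
Check: order respected (9 at step 2, 3 at step 6, 7 at step 7); 8 moves as required.

1 - 5 - 9 - 10 - 6 - 2 - 3 - 7 - 11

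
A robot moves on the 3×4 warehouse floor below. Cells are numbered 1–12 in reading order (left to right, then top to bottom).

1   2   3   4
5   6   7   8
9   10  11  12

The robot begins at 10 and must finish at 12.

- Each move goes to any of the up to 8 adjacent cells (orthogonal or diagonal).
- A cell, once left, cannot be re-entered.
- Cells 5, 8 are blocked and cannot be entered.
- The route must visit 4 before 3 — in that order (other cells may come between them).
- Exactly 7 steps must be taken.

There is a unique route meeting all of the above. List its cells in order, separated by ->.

10 -> 7 -> 4 -> 3 -> 2 -> 6 -> 11 -> 12

The waypoints must appear in the order 4, 3, with no cell reused.
Route from 10: up-right 2 to 4, left 2 to 2, down 1 to 6, down-right 1 to 11, right 1 to 12 — 7 moves in all.
Check: order respected (4 at step 2, 3 at step 3); 7 moves as required.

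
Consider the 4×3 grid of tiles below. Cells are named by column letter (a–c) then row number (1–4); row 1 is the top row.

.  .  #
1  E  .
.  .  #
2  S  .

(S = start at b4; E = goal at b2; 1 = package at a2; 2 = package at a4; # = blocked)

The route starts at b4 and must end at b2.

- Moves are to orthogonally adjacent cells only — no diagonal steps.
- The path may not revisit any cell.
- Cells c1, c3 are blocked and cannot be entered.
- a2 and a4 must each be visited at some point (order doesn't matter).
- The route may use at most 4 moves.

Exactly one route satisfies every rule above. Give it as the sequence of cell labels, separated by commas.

The 4-move cap with required stops at a2, a4 leaves no slack for detours.
Route from b4: left to a4, 2× up (reaching a2), right to b2 — 4 moves in all.
Check: all required cells visited; 4 ≤ 4 moves.

b4, a4, a3, a2, b2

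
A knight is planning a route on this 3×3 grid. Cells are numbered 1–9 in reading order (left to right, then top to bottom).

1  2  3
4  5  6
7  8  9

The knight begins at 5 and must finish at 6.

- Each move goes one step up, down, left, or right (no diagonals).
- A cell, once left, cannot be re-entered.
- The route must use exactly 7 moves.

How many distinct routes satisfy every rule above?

2

Need simple routes of exactly 7 moves from 5 to 6 (Manhattan distance 1, so 3 moves are spent on a detour and 3 undoing it).
Enumerating: 5 2 1 4 7 8 9 6 | 5 8 7 4 1 2 3 6.
That gives 2 routes.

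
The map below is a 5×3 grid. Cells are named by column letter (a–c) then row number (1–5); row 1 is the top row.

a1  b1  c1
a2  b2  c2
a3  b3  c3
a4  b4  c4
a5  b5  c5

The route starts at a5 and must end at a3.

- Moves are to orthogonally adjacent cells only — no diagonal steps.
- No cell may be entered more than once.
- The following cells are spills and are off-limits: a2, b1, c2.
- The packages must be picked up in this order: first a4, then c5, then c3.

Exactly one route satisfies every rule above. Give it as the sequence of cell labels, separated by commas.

a5, a4, b4, b5, c5, c4, c3, b3, a3

The waypoints must appear in the order a4, c5, c3, with no cell reused.
Route from a5: up to a4, right to b4, down to b5, right to c5, 2× up (reaching c3), 2× left (reaching a3) — 8 moves in all.
Check: order respected (a4 at step 1, c5 at step 4, c3 at step 6).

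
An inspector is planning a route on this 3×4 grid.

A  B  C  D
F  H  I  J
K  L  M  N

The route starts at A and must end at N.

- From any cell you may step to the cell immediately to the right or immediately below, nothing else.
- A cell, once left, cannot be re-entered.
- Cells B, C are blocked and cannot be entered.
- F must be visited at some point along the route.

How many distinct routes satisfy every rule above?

4

A right/down-only route from A to N makes exactly 2 down-moves and 3 right-moves in some order.
With no other constraints that would be C(5,2) = 10 routes.
Split at F and multiply the segment counts (each segment already excludes blocked cells): A→F: 1; F→N: 4; product = 4.
That gives 4 routes.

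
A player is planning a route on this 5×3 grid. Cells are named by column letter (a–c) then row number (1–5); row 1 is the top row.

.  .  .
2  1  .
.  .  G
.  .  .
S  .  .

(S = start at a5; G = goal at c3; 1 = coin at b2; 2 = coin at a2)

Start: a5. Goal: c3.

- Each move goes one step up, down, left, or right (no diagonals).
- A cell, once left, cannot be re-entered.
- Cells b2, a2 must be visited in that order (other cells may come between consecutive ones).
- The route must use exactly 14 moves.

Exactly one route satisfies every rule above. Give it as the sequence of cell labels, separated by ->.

a5 -> b5 -> c5 -> c4 -> b4 -> a4 -> a3 -> b3 -> b2 -> a2 -> a1 -> b1 -> c1 -> c2 -> c3

The waypoints must appear in the order b2, a2, with no cell reused.
Route from a5: right 2 to c5, up 1 to c4, left 2 to a4, up 1 to a3, right 1 to b3, up 1 to b2, left 1 to a2, up 1 to a1, right 2 to c1, down 2 to c3 — 14 moves in all.
Check: order respected (1 at step 8, 2 at step 9); 14 moves as required.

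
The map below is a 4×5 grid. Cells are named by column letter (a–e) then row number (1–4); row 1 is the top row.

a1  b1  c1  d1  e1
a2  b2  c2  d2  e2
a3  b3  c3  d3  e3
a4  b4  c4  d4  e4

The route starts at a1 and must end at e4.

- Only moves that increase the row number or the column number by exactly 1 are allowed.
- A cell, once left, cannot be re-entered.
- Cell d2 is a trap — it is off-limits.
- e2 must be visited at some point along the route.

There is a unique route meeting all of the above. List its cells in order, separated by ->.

a1 -> b1 -> c1 -> d1 -> e1 -> e2 -> e3 -> e4

Moves only go right or down, so the column and row indices never decrease.
Route from a1: 4× right (reaching e1), 3× down (reaching e4) — 7 moves in all.
Check: all required cells visited.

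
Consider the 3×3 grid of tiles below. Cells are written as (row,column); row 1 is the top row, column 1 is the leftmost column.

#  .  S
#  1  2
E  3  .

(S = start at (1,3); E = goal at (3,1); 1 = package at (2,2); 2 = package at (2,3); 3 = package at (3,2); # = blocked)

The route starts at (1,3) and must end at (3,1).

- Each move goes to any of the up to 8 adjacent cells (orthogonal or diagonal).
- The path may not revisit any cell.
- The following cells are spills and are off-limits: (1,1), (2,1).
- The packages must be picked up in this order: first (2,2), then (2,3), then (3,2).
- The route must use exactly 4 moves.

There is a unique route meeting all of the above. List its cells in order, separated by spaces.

The waypoints must appear in the order (2,2), (2,3), (3,2), with no cell reused.
Route from (1,3): down-left 1 to (2,2), right 1 to (2,3), down-left 1 to (3,2), left 1 to (3,1) — 4 moves in all.
Check: order respected (1 at step 1, 2 at step 2, 3 at step 3); 4 moves as required.

(1,3) (2,2) (2,3) (3,2) (3,1)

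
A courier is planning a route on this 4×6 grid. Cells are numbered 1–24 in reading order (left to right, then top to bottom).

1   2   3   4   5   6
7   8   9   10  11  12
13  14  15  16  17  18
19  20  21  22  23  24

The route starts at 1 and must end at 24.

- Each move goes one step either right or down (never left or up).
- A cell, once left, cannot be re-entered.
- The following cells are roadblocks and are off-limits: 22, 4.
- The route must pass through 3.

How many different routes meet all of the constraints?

A right/down-only route from 1 to 24 makes exactly 3 down-moves and 5 right-moves in some order.
With no other constraints that would be C(8,3) = 56 routes.
Split at 3 and multiply the segment counts (each segment already excludes blocked cells): 1→3: 1; 3→24: 7; product = 7.
That gives 7 routes.

7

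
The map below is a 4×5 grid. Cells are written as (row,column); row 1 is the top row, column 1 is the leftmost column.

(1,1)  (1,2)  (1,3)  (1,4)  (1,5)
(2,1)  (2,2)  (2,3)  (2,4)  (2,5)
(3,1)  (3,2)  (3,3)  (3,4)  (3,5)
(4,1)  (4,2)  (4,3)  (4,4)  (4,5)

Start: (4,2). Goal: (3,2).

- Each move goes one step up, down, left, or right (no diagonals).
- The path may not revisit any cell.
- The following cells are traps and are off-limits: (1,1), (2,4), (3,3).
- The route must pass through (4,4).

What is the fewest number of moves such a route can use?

11

Any route passes through (4,4) somewhere between (4,2) and (3,2). Summing Manhattan distances along the two legs ((4,2) → (4,4) → (3,2)) gives a lower bound of 2 + 3 = 5 moves.
The shortest route satisfying every rule uses 11 moves: (4,2) → (4,3) → (4,4) → (3,4) → (3,5) → (2,5) → (1,5) → (1,4) → (1,3) → (2,3) → (2,2) → (3,2).
The no-revisit rule (legs can't share cells) pushes the minimum above the 5-move bound; an exhaustive check rules out every length from 5 to 10 (on a 4-connected grid the length of any start-to-goal walk has the same parity as the Manhattan bound, so only lengths 5, 7, 9, … need checking), leaving 11 as the minimum.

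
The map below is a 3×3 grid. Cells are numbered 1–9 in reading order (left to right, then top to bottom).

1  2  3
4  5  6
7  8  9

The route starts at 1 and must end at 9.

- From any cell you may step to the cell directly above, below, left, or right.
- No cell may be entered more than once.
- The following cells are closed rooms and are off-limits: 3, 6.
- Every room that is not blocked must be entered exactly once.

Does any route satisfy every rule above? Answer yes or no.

yes

One route that works: 1 → 2 → 5 → 4 → 7 → 8 → 9.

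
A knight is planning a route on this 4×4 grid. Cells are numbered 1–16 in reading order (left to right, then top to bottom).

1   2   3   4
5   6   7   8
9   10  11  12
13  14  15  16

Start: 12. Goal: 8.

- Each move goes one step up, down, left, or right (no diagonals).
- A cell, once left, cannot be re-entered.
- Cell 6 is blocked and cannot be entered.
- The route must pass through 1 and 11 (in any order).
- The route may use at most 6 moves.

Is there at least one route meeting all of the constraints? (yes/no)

Even ignoring the no-revisit rule, getting from 12 to 8, taking the cheapest ordering 12 → 11 → 1 → 8 needs at least 1 + 4 + 4 = 9 moves (Manhattan distance per leg), which exceeds the 6-move limit.

no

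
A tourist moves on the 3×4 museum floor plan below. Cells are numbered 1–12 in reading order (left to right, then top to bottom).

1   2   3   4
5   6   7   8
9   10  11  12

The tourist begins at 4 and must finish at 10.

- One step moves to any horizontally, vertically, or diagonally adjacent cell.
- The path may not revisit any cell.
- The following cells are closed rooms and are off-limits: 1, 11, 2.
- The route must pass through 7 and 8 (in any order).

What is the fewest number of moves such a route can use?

Any route passes through 7 and 8 in some order between 4 and 10. Summing Chebyshev distances along each leg and taking the cheapest ordering (4 → 8 → 7 → 10) gives a lower bound of 1 + 1 + 1 = 3 moves.
A route of 3 moves achieves this: 4 → 8 → 7 → 10.
Since 3 matches the lower bound, it is optimal.

3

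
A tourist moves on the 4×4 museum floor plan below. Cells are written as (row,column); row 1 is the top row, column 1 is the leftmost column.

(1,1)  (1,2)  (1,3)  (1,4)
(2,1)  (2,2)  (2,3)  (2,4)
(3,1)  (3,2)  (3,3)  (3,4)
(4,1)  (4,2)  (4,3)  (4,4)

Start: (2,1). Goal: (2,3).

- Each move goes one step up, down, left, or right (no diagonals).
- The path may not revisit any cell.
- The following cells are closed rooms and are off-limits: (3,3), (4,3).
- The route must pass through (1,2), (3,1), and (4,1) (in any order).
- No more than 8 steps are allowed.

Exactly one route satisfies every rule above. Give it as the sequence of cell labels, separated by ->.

Any route must reach (1,2), (3,1), and (4,1) and still end at (2,3) within 8 moves, so the order of the required stops is forced.
Route from (2,1): 2× down (reaching (4,1)), right to (4,2), 3× up (reaching (1,2)), right to (1,3), down to (2,3) — 8 moves in all.
Check: all required cells visited; 8 ≤ 8 moves.

(2,1) -> (3,1) -> (4,1) -> (4,2) -> (3,2) -> (2,2) -> (1,2) -> (1,3) -> (2,3)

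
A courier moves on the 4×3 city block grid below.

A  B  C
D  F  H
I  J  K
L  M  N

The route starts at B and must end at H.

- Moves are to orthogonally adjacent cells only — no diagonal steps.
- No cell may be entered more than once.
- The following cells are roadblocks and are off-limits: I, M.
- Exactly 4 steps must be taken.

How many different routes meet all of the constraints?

Need simple routes of exactly 4 moves from B to H (Manhattan distance 2, so 1 moves are spent on a detour and 1 undoing it).
Enumerating: B F J K H | B A D F H.
That gives 2 routes.

2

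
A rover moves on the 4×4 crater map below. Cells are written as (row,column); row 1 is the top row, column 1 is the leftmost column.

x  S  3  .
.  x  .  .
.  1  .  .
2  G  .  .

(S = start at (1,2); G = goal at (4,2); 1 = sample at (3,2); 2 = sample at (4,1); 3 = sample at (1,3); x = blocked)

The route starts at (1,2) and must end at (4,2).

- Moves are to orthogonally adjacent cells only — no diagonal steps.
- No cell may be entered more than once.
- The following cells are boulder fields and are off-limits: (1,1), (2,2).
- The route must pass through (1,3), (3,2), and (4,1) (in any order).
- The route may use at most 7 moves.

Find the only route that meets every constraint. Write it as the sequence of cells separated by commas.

(1,2), (1,3), (2,3), (3,3), (3,2), (3,1), (4,1), (4,2)

The budget equals the shortest possible length, so every move has to be on a shortest route through the required cells.
Route from (1,2): right to (1,3), 2× down (reaching (3,3)), 2× left (reaching (3,1)), down to (4,1), right to (4,2) — 7 moves in all.
Check: all required cells visited; 7 ≤ 7 moves.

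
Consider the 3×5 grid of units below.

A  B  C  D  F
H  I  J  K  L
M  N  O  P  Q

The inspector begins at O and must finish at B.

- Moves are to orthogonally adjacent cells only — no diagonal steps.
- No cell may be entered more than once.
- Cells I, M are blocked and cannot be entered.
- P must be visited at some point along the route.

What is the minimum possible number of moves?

Any route passes through P somewhere between O and B. Summing Manhattan distances along the two legs (O → P → B) gives a lower bound of 1 + 4 = 5 moves.
A route of 5 moves achieves this: O → P → K → D → C → B.
Since 5 matches the lower bound, it is optimal.

5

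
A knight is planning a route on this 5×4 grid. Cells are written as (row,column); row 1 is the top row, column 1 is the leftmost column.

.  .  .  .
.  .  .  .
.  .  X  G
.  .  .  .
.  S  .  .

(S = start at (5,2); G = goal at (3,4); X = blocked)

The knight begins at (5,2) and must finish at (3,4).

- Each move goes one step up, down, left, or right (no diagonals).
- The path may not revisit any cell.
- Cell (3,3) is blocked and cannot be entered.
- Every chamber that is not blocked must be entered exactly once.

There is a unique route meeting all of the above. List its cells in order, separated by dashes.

(5,2) - (5,1) - (4,1) - (3,1) - (2,1) - (1,1) - (1,2) - (1,3) - (1,4) - (2,4) - (2,3) - (2,2) - (3,2) - (4,2) - (4,3) - (5,3) - (5,4) - (4,4) - (3,4)

Need to visit all 19 open cells exactly once, starting at (5,2) and ending at (3,4).
Route from (5,2): left to (5,1), 4× up (reaching (1,1)), 3× right (reaching (1,4)), down to (2,4), 2× left (reaching (2,2)), 2× down (reaching (4,2)), right to (4,3), down to (5,3), right to (5,4), 2× up (reaching (3,4)) — 18 moves in all.
Check: all 19 open cells covered.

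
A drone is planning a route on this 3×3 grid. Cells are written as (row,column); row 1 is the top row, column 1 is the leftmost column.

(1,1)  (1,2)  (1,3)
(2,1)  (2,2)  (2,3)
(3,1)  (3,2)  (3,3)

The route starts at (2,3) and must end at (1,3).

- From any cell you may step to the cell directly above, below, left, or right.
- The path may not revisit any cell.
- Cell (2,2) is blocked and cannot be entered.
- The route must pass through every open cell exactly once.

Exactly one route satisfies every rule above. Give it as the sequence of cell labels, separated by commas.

Need to visit all 8 open cells exactly once, starting at (2,3) and ending at (1,3).
Cell (3,3) has only two open neighbours ((2,3) and (3,2)), so the path must pass straight through it: one of those is the cell it's entered from and the other is where it exits.
Route from (2,3): down 1 to (3,3), left 2 to (3,1), up 2 to (1,1), right 2 to (1,3) — 7 moves in all.
Check: all 8 open cells covered.

(2,3), (3,3), (3,2), (3,1), (2,1), (1,1), (1,2), (1,3)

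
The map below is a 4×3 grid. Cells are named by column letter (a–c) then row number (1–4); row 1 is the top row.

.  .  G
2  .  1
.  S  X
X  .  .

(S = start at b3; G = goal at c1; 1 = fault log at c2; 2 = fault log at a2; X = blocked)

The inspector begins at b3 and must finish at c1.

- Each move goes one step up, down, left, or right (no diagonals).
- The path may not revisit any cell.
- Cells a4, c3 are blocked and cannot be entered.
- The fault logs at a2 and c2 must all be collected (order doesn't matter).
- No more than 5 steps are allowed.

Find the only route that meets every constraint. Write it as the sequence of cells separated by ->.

The 5-move cap with required stops at a2, c2 leaves no slack for detours.
Route from b3: left to a3, up to a2, 2× right (reaching c2), up to c1 — 5 moves in all.
Check: all required cells visited; 5 ≤ 5 moves.

b3 -> a3 -> a2 -> b2 -> c2 -> c1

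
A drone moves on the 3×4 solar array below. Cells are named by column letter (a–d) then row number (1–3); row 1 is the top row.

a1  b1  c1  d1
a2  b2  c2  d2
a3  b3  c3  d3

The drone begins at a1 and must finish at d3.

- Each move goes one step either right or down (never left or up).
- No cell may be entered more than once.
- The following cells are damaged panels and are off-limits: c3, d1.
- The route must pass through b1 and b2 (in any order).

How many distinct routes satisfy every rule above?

A right/down-only route from a1 to d3 makes exactly 2 down-moves and 3 right-moves in some order.
With no other constraints that would be C(5,2) = 10 routes.
A monotone route can only reach the required cells in the order b1, b2, so split there and multiply the segment counts (each segment already excludes blocked cells): a1→b1: 1; b1→b2: 1; b2→d3: 1; product = 1.
That gives 1 route.

1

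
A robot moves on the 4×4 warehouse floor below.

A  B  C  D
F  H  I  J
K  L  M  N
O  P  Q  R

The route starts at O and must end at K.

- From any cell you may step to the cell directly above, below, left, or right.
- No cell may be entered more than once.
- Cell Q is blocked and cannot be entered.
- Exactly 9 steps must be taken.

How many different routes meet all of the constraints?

Need simple routes of exactly 9 moves from O to K (Manhattan distance 1, so 4 moves are spent on a detour and 4 undoing it).
Enumerating: O P L H I C B A F K | O P L M I C B H F K | O P L M I C B A F K | O P L M I H B A F K | O P L M N J I H F K.
That gives 5 routes.

5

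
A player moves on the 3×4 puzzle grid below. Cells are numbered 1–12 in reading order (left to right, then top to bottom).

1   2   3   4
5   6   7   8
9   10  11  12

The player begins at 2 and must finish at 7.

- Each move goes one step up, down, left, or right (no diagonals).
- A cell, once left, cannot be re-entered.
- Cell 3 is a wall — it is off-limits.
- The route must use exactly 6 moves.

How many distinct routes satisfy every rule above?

5

Need simple routes of exactly 6 moves from 2 to 7 (Manhattan distance 2, so 2 moves are spent on a detour and 2 undoing it).
Enumerating: 2 6 10 11 12 8 7 | 2 6 5 9 10 11 7 | 2 1 5 9 10 6 7 | 2 1 5 9 10 11 7 | 2 1 5 6 10 11 7.
That gives 5 routes.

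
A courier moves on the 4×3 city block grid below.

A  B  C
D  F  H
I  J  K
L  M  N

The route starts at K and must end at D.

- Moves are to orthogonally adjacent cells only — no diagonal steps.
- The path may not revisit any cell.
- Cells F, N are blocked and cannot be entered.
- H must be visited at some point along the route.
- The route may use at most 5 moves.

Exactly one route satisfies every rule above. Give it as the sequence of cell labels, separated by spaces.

K H C B A D

The 5-move cap with required stops at H leaves no slack for detours.
Route from K: up 2 to C, left 2 to A, down 1 to D — 5 moves in all.
Check: all required cells visited; 5 ≤ 5 moves.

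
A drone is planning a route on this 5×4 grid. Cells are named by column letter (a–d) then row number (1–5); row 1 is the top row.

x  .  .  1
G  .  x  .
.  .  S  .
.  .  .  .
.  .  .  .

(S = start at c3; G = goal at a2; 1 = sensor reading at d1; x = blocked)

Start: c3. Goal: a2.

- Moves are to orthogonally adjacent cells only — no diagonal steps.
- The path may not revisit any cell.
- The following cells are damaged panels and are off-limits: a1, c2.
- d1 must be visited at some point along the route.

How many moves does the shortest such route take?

7

Any route passes through d1 somewhere between c3 and a2. Summing Manhattan distances along the two legs (c3 → d1 → a2) gives a lower bound of 3 + 4 = 7 moves.
A route of 7 moves achieves this: c3 → d3 → d2 → d1 → c1 → b1 → b2 → a2.
Since 7 matches the lower bound, it is optimal.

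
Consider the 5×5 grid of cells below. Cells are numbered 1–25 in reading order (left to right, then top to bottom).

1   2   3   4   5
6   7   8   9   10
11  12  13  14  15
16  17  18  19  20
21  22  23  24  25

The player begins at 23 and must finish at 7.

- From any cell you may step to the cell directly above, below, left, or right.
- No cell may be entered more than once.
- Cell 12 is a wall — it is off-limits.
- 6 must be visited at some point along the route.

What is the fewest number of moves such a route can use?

Any route passes through 6 somewhere between 23 and 7. Summing Manhattan distances along the two legs (23 → 6 → 7) gives a lower bound of 5 + 1 = 6 moves.
A route of 6 moves achieves this: 23 → 18 → 17 → 16 → 11 → 6 → 7.
Since 6 matches the lower bound, it is optimal.

6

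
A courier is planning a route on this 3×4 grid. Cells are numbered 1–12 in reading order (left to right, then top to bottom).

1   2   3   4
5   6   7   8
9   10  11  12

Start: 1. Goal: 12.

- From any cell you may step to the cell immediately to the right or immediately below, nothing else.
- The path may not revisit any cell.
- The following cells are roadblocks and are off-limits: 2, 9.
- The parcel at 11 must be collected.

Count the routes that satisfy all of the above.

2

A right/down-only route from 1 to 12 makes exactly 2 down-moves and 3 right-moves in some order.
With no other constraints that would be C(5,2) = 10 routes.
Split at 11 and multiply the segment counts (each segment already excludes blocked cells): 1→11: 2; 11→12: 1; product = 2.
That gives 2 routes.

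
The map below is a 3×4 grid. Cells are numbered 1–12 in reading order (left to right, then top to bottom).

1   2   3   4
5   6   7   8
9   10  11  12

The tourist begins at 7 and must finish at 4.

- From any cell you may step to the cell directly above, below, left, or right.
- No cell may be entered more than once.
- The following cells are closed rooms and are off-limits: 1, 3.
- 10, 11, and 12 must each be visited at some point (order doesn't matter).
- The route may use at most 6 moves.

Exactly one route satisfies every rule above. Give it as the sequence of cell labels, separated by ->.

7 -> 6 -> 10 -> 11 -> 12 -> 8 -> 4

The 6-move cap with required stops at 10, 11, 12 leaves no slack for detours.
Route from 7: left 1 to 6, down 1 to 10, right 2 to 12, up 2 to 4 — 6 moves in all.
Check: all required cells visited; 6 ≤ 6 moves.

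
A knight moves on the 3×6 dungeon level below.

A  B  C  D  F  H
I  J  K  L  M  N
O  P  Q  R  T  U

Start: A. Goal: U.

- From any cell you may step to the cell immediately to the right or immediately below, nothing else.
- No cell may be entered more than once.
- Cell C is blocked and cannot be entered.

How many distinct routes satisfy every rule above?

11

A right/down-only route from A to U makes exactly 2 down-moves and 5 right-moves in some order.
With no other constraints that would be C(7,2) = 21 routes.
Subtract routes through each blocked cell (inclusion–exclusion for overlaps): − through C: 10 → 11.
That gives 11 routes.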